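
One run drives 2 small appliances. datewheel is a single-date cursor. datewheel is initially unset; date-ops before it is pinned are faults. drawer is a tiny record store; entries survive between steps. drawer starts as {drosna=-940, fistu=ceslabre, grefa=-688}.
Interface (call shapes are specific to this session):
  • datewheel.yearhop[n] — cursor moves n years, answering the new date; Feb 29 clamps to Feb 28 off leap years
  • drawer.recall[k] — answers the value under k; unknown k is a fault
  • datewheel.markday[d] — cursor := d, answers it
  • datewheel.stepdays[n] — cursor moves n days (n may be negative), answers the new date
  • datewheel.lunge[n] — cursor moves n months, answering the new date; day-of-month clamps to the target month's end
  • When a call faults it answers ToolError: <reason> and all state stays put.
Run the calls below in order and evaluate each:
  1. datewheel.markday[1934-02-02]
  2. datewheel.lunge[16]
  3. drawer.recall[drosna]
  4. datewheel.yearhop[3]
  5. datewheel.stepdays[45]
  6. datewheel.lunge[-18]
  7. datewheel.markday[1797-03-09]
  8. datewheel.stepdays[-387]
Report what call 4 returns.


>> markday(d=1934-02-02)
<< 1934-02-02
>> lunge(n=16)
<< 1935-06-02
>> recall(k=drosna)
<< -940
>> yearhop(n=3)
<< 1938-06-02
>> stepdays(n=45)
<< 1938-07-17
>> lunge(n=-18)
<< 1937-01-17
>> markday(d=1797-03-09)
<< 1797-03-09
>> stepdays(n=-387)
<< 1796-02-16

Answer: 1938-06-02


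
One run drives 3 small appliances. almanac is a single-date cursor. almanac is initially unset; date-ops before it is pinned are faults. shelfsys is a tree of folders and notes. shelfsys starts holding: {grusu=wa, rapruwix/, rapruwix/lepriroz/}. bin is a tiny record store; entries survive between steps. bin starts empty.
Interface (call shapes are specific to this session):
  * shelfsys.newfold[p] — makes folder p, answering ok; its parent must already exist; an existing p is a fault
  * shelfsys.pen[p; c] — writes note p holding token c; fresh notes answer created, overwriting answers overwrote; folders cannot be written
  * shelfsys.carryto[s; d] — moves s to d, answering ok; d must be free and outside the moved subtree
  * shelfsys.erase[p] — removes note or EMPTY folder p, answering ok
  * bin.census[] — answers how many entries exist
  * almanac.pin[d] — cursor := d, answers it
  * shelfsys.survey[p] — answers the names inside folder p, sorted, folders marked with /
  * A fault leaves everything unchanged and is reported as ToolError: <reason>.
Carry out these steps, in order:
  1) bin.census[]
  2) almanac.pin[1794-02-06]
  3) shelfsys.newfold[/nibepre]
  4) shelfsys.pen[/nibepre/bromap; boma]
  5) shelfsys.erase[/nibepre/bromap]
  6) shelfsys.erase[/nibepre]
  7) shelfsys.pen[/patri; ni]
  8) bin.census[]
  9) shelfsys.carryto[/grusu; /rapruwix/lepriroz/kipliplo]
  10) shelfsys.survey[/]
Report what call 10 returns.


Next I call bin.census, which returns 0.
I call almanac.pin on 1794-02-06: 1794-02-06.
I run shelfsys.newfold on /nibepre: ok.
I call shelfsys.pen on /nibepre/bromap, boma, and observe created.
Next I call shelfsys.erase on /nibepre/bromap: ok.
Next I call shelfsys.erase on /nibepre, and get ok.
I call shelfsys.pen on /patri, ni, → created.
I use bin.census, and see 0.
Next I call shelfsys.carryto on /grusu, /rapruwix/lepriroz/kipliplo, — result: ok.
I run shelfsys.survey on /, giving [patri, rapruwix/].

Answer: [patri, rapruwix/]


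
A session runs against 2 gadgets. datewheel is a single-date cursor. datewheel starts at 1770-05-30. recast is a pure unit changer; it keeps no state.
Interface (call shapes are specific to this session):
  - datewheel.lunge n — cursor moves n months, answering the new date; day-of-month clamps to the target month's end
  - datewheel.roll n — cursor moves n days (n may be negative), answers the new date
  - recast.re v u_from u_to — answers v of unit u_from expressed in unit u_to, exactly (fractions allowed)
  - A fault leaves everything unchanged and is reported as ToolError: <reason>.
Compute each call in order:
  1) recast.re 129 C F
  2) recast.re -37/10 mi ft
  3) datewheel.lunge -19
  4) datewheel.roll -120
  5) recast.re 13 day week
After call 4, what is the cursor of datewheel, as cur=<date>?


Answer: cur=1768-07-02

Derivation:
Do: recast.re[v=129; u_from=C; u_to=F]
See: 1321/5
Do: recast.re[v=-37/10; u_from=mi; u_to=ft]
See: -19536
Do: datewheel.lunge[n=-19]
See: 1768-10-30
Do: datewheel.roll[n=-120]
See: 1768-07-02
Do: recast.re[v=13; u_from=day; u_to=week]
See: 13/7


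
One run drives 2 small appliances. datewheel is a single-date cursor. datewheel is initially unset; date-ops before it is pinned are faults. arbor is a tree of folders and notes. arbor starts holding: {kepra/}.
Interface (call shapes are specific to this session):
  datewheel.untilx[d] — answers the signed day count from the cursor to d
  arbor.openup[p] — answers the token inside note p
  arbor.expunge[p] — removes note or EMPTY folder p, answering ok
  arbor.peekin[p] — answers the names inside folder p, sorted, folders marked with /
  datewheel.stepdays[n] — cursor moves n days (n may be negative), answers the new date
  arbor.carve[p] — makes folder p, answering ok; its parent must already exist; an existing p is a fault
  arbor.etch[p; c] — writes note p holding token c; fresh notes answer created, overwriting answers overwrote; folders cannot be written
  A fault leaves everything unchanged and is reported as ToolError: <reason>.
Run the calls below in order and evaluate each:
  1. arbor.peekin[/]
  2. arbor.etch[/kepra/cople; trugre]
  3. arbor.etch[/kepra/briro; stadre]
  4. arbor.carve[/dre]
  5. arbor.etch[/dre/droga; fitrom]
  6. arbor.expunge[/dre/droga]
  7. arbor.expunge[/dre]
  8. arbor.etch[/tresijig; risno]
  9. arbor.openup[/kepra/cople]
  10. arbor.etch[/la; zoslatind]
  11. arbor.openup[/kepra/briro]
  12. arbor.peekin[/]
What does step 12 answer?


Answer: [kepra/, la, tresijig]

Derivation:
I invoke arbor.peekin passing p→/: [kepra/].
I use arbor.etch passing p→/kepra/cople, c→trugre: created.
I use arbor.etch passing p→/kepra/briro, c→stadre, and get created.
I invoke arbor.carve passing p→/dre, and see ok.
Calling arbor.etch passing p→/dre/droga, c→fitrom, → created.
I call arbor.expunge passing p→/dre/droga, — result: ok.
I run arbor.expunge passing p→/dre, → ok.
I use arbor.etch passing p→/tresijig, c→risno, giving created.
Then arbor.openup passing p→/kepra/cople, and see trugre.
I use arbor.etch passing p→/la, c→zoslatind: created.
I run arbor.openup passing p→/kepra/briro, → stadre.
I invoke arbor.peekin passing p→/, and get [kepra/, la, tresijig].


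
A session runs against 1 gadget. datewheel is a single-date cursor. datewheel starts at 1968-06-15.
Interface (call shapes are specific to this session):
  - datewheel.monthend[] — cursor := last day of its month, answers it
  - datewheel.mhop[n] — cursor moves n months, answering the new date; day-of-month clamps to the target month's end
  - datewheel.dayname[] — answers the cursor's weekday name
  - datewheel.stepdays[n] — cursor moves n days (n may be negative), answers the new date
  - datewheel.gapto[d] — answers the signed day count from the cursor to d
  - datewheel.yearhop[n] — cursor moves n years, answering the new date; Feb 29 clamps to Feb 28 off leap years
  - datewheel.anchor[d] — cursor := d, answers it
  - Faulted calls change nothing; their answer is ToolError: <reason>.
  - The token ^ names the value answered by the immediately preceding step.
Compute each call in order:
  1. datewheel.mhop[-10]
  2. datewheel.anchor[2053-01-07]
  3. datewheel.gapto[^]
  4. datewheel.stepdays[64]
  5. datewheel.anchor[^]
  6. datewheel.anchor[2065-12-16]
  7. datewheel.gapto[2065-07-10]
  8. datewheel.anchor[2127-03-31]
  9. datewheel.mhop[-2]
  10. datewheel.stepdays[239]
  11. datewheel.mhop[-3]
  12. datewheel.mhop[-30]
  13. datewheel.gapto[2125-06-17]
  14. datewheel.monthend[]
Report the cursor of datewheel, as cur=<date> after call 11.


-> datewheel.mhop(n='-10')
<- 1967-08-15
-> datewheel.anchor(d='2053-01-07')
<- 2053-01-07
-> datewheel.gapto(d='^')
<- 0
-> datewheel.stepdays(n='64')
<- 2053-03-12
-> datewheel.anchor(d='^')
<- 2053-03-12
-> datewheel.anchor(d='2065-12-16')
<- 2065-12-16
-> datewheel.gapto(d='2065-07-10')
<- -159
-> datewheel.anchor(d='2127-03-31')
<- 2127-03-31
-> datewheel.mhop(n='-2')
<- 2127-01-31
-> datewheel.stepdays(n='239')
<- 2127-09-27
-> datewheel.mhop(n='-3')
<- 2127-06-27
-> datewheel.mhop(n='-30')
<- 2124-12-27
-> datewheel.gapto(d='2125-06-17')
<- 172
-> datewheel.monthend()
<- 2124-12-31

Answer: cur=2127-06-27


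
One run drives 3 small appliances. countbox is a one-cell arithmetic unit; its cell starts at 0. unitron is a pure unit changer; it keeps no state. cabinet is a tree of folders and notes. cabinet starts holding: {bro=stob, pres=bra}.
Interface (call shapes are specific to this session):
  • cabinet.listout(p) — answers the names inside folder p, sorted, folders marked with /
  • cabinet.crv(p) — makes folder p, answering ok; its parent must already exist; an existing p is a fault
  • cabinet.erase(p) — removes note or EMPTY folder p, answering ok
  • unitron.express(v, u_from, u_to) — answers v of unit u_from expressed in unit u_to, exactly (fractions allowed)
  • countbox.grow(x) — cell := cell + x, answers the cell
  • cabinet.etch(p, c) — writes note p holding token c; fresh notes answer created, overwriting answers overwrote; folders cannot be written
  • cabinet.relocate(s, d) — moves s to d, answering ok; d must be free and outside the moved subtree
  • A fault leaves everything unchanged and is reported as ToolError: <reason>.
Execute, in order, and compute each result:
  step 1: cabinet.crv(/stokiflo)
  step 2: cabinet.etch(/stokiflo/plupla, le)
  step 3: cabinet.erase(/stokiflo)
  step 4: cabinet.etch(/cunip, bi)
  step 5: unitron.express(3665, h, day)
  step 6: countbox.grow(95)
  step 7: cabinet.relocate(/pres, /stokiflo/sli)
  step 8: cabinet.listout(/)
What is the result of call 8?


$ cabinet.crv p: /stokiflo
= ok
$ cabinet.etch p: /stokiflo/plupla c: le
= created
$ cabinet.erase p: /stokiflo
= ToolError: not empty
$ cabinet.etch p: /cunip c: bi
= created
$ unitron.express v: 3665 u_from: h u_to: day
= 3665/24
$ countbox.grow x: 95
= 95
$ cabinet.relocate s: /pres d: /stokiflo/sli
= ok
$ cabinet.listout p: /
= [bro, cunip, stokiflo/]

Answer: [bro, cunip, stokiflo/]


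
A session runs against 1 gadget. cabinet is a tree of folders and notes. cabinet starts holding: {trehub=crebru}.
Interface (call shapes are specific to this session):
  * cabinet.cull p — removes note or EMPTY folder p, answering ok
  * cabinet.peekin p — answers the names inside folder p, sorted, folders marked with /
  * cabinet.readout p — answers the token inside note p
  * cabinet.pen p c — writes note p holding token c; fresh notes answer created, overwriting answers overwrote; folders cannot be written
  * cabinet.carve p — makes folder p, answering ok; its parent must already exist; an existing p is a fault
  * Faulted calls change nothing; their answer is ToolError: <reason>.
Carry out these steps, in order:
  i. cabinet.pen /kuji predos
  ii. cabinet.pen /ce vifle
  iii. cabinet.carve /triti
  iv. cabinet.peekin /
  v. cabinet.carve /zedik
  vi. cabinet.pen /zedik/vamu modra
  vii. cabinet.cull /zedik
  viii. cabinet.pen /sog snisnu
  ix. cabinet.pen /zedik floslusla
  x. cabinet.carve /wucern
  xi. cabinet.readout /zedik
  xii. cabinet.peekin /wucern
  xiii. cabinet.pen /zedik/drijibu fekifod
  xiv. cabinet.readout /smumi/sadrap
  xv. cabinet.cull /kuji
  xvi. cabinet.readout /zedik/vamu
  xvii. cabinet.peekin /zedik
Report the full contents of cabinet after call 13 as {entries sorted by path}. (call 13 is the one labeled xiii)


[in] cabinet.pen p='/kuji' c='predos'
[out] created
[in] cabinet.pen p='/ce' c='vifle'
[out] created
[in] cabinet.carve p='/triti'
[out] ok
[in] cabinet.peekin p='/'
[out] [ce, kuji, trehub, triti/]
[in] cabinet.carve p='/zedik'
[out] ok
[in] cabinet.pen p='/zedik/vamu' c='modra'
[out] created
[in] cabinet.cull p='/zedik'
[out] ToolError: not empty
[in] cabinet.pen p='/sog' c='snisnu'
[out] created
[in] cabinet.pen p='/zedik' c='floslusla'
[out] ToolError: is a directory
[in] cabinet.carve p='/wucern'
[out] ok
[in] cabinet.readout p='/zedik'
[out] ToolError: is a directory
[in] cabinet.peekin p='/wucern'
[out] []
[in] cabinet.pen p='/zedik/drijibu' c='fekifod'
[out] created
[in] cabinet.readout p='/smumi/sadrap'
[out] ToolError: not found
[in] cabinet.cull p='/kuji'
[out] ok
[in] cabinet.readout p='/zedik/vamu'
[out] modra
[in] cabinet.peekin p='/zedik'
[out] [drijibu, vamu]

Answer: {ce=vifle, kuji=predos, sog=snisnu, trehub=crebru, triti/, wucern/, zedik/, zedik/drijibu=fekifod, zedik/vamu=modra}


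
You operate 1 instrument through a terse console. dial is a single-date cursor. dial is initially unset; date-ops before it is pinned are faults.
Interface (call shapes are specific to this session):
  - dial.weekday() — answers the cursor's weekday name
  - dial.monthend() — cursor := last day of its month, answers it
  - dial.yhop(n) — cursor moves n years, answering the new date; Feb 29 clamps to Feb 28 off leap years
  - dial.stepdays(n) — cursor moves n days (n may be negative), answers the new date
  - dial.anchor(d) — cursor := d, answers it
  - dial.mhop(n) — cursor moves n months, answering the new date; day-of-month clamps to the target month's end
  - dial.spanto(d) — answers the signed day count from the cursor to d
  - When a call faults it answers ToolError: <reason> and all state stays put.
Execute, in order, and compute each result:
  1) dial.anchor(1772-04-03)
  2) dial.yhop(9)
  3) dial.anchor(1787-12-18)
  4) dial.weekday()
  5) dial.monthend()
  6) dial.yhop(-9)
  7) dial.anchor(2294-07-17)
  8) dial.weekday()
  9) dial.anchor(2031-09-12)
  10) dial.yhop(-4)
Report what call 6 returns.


$ dial.anchor d=1772-04-03
  1772-04-03
$ dial.yhop n=9
  1781-04-03
$ dial.anchor d=1787-12-18
  1787-12-18
$ dial.weekday
  Tuesday
$ dial.monthend
  1787-12-31
$ dial.yhop n=-9
  1778-12-31
$ dial.anchor d=2294-07-17
  2294-07-17
$ dial.weekday
  Tuesday
$ dial.anchor d=2031-09-12
  2031-09-12
$ dial.yhop n=-4
  2027-09-12

Answer: 1778-12-31


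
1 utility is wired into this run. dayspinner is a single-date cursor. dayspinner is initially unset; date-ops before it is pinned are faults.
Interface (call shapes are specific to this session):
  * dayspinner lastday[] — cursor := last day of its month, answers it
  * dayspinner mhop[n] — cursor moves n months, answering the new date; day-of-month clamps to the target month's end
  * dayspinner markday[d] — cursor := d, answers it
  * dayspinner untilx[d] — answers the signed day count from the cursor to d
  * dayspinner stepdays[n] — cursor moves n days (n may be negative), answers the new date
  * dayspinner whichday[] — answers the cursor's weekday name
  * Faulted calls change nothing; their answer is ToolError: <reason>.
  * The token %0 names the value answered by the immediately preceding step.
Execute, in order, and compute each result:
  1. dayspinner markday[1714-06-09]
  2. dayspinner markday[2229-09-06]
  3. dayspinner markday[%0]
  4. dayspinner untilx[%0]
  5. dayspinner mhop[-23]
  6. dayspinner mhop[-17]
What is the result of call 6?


Answer: 2226-05-06

Derivation:
> dayspinner markday d=1714-06-09
  1714-06-09
> dayspinner markday d=2229-09-06
  2229-09-06
> dayspinner markday d=%0
  2229-09-06
> dayspinner untilx d=%0
  0
> dayspinner mhop n=-23
  2227-10-06
> dayspinner mhop n=-17
  2226-05-06


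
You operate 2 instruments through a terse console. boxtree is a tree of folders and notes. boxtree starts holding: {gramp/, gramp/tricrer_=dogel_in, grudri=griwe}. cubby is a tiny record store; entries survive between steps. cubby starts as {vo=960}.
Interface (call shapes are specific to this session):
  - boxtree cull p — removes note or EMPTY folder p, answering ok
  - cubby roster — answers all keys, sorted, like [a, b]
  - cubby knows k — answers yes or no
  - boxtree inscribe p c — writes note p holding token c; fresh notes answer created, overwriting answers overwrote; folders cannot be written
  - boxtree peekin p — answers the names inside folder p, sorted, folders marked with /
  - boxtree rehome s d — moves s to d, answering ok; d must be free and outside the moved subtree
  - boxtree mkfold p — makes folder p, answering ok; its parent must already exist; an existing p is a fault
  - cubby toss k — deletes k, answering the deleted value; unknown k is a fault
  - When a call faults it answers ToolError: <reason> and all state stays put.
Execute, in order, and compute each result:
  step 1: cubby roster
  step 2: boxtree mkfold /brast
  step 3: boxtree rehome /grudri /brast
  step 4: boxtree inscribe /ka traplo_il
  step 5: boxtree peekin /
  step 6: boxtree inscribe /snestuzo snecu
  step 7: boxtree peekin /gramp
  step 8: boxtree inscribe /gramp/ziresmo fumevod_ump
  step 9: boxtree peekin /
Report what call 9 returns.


Answer: [brast/, gramp/, grudri, ka, snestuzo]

Derivation:
I call cubby roster, → [vo].
Then boxtree mkfold on p: /brast, giving ok.
I use boxtree rehome on s: /grudri, d: /brast, and get ToolError: exists.
Then boxtree inscribe on p: /ka, c: traplo_il, and see created.
I use boxtree peekin on p: /: [brast/, gramp/, grudri, ka].
I use boxtree inscribe on p: /snestuzo, c: snecu, → created.
Then boxtree peekin on p: /gramp, and get [tricrer_].
I invoke boxtree inscribe on p: /gramp/ziresmo, c: fumevod_ump: created.
Next I call boxtree peekin on p: /, giving [brast/, gramp/, grudri, ka, snestuzo].


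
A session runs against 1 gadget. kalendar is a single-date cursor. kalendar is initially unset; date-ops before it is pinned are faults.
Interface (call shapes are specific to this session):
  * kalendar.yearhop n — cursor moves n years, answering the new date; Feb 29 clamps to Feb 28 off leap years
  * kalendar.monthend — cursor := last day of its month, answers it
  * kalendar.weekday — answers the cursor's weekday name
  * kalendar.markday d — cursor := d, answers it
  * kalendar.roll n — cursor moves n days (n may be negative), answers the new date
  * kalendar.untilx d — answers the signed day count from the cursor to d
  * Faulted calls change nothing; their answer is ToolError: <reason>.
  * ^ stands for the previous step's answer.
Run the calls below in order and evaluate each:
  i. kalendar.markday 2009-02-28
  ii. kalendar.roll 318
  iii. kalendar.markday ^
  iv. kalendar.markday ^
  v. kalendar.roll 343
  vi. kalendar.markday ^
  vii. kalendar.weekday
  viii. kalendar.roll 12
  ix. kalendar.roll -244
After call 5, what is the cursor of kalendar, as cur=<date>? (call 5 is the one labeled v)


;; markday(d: 2009-02-28) ~> 2009-02-28
;; roll(n: 318) ~> 2010-01-12
;; markday(d: ^) ~> 2010-01-12
;; markday(d: ^) ~> 2010-01-12
;; roll(n: 343) ~> 2010-12-21
;; markday(d: ^) ~> 2010-12-21
;; weekday() ~> Tuesday
;; roll(n: 12) ~> 2011-01-02
;; roll(n: -244) ~> 2010-05-03

Answer: cur=2010-12-21


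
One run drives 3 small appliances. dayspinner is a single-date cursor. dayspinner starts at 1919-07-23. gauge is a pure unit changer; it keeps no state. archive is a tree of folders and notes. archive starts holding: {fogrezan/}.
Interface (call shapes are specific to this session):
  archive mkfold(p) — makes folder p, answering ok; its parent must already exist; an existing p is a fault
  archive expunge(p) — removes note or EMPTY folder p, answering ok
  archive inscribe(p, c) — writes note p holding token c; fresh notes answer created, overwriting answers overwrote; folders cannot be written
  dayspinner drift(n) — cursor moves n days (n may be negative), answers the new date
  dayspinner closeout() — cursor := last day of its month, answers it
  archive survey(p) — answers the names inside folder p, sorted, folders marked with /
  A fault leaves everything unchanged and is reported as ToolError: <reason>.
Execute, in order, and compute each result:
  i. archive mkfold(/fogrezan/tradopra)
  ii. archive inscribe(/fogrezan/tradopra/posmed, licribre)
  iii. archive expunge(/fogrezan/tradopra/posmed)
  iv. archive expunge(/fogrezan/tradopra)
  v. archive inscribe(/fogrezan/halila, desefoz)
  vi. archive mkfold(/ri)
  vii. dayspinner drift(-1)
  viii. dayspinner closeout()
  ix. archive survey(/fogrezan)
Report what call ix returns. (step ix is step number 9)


Then archive mkfold using p='/fogrezan/tradopra', and get ok.
I call archive inscribe using p='/fogrezan/tradopra/posmed', c='licribre', and observe created.
Invoking archive expunge using p='/fogrezan/tradopra/posmed', and see ok.
Using archive expunge using p='/fogrezan/tradopra', — result: ok.
I try archive inscribe using p='/fogrezan/halila', c='desefoz', and see created.
Calling archive mkfold using p='/ri', → ok.
I invoke dayspinner drift using n='-1', and observe 1919-07-22.
Next I call dayspinner closeout, → 1919-07-31.
I call archive survey using p='/fogrezan', yielding [halila].

Answer: [halila]


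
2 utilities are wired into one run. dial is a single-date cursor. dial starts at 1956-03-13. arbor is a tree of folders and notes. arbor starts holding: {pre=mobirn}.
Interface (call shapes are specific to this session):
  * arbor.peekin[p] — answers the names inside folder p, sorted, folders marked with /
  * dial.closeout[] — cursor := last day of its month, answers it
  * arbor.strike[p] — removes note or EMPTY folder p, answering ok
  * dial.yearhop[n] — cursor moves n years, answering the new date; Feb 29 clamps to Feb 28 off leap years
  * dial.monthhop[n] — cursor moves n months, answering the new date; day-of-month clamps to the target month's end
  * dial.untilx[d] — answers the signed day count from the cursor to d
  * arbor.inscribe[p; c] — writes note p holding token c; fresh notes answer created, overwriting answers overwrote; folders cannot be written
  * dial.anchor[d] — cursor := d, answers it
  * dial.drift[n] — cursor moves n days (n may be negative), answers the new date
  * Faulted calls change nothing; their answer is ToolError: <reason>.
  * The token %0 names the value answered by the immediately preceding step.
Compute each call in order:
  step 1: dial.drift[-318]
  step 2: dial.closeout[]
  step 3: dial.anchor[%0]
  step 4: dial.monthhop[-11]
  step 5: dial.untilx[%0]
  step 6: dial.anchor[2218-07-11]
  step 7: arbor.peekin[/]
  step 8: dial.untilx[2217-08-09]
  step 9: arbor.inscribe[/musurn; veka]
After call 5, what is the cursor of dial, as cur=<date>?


Answer: cur=1954-05-30

Derivation:
I invoke drift with n: -318, and get 1955-04-30.
Invoking closeout, and get 1955-04-30.
I use anchor with d: %0, and get 1955-04-30.
I run monthhop with n: -11, giving 1954-05-30.
Next I call untilx with d: %0, and see 0.
I use anchor with d: 2218-07-11, and observe 2218-07-11.
Now I run peekin with p: /, and observe [pre].
I try untilx with d: 2217-08-09, and observe -336.
Using inscribe with p: /musurn, c: veka, → created.


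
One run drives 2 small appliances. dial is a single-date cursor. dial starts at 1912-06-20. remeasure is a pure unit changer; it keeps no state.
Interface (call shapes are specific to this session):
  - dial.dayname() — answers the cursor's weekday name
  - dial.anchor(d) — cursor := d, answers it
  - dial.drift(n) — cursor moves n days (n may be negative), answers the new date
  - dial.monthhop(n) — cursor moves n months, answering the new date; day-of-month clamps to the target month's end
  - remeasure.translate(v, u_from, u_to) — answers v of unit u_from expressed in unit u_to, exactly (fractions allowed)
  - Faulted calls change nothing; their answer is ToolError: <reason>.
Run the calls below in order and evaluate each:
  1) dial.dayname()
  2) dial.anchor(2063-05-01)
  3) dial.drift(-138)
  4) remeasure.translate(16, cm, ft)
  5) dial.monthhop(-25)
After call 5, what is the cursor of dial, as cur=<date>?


-> dial.dayname()
<- Thursday
-> dial.anchor(d→2063-05-01)
<- 2063-05-01
-> dial.drift(n→-138)
<- 2062-12-14
-> remeasure.translate(v→16, u_from→cm, u_to→ft)
<- 200/381
-> dial.monthhop(n→-25)
<- 2060-11-14

Answer: cur=2060-11-14


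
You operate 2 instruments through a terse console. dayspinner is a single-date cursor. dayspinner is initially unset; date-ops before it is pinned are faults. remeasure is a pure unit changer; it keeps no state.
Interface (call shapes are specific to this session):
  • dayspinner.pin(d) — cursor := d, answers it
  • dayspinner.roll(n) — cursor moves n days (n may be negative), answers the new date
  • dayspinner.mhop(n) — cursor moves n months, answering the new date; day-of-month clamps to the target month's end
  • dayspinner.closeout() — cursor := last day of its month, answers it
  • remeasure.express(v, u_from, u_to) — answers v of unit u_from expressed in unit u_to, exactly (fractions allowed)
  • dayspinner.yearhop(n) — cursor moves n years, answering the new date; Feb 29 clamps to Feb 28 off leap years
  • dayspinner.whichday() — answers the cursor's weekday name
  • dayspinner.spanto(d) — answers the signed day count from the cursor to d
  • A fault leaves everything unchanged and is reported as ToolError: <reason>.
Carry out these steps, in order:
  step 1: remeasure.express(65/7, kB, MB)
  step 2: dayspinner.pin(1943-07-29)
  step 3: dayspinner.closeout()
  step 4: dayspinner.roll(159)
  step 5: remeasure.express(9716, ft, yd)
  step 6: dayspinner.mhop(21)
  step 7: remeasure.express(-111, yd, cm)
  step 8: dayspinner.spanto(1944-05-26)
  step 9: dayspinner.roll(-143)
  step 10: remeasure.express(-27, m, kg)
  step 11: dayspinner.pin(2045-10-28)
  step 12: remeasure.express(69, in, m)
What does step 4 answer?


-> remeasure.express(v→65/7, u_from→kB, u_to→MB)
<- 13/1400
-> dayspinner.pin(d→1943-07-29)
<- 1943-07-29
-> dayspinner.closeout()
<- 1943-07-31
-> dayspinner.roll(n→159)
<- 1944-01-06
-> remeasure.express(v→9716, u_from→ft, u_to→yd)
<- 9716/3
-> dayspinner.mhop(n→21)
<- 1945-10-06
-> remeasure.express(v→-111, u_from→yd, u_to→cm)
<- -253746/25
-> dayspinner.spanto(d→1944-05-26)
<- -498
-> dayspinner.roll(n→-143)
<- 1945-05-16
-> remeasure.express(v→-27, u_from→m, u_to→kg)
<- ToolError: incompatible units
-> dayspinner.pin(d→2045-10-28)
<- 2045-10-28
-> remeasure.express(v→69, u_from→in, u_to→m)
<- 8763/5000

Answer: 1944-01-06


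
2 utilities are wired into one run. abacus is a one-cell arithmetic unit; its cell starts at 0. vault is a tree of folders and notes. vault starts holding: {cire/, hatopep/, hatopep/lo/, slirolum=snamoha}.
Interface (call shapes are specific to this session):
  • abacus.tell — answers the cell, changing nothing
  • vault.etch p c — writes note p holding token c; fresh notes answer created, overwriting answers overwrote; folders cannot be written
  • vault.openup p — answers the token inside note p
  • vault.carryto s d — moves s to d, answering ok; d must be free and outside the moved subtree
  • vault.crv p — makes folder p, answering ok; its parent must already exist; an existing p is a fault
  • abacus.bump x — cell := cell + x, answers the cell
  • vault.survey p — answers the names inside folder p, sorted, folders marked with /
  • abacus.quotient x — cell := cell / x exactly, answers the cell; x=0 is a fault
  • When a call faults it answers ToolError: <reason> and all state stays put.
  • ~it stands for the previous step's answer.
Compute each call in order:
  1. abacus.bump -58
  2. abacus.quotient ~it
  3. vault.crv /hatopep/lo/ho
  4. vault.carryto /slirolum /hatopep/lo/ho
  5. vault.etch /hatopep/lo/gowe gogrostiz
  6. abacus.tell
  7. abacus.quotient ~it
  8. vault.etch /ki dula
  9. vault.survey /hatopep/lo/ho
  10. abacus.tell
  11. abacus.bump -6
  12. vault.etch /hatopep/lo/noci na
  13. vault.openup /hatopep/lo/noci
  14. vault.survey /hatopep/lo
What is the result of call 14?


Answer: [gowe, ho/, noci]

Derivation:
>> bump(x='-58')
<< -58
>> quotient(x='~it')
<< 1
>> crv(p='/hatopep/lo/ho')
<< ok
>> carryto(s='/slirolum', d='/hatopep/lo/ho')
<< ToolError: exists
>> etch(p='/hatopep/lo/gowe', c='gogrostiz')
<< created
>> tell()
<< 1
>> quotient(x='~it')
<< 1
>> etch(p='/ki', c='dula')
<< created
>> survey(p='/hatopep/lo/ho')
<< []
>> tell()
<< 1
>> bump(x='-6')
<< -5
>> etch(p='/hatopep/lo/noci', c='na')
<< created
>> openup(p='/hatopep/lo/noci')
<< na
>> survey(p='/hatopep/lo')
<< [gowe, ho/, noci]


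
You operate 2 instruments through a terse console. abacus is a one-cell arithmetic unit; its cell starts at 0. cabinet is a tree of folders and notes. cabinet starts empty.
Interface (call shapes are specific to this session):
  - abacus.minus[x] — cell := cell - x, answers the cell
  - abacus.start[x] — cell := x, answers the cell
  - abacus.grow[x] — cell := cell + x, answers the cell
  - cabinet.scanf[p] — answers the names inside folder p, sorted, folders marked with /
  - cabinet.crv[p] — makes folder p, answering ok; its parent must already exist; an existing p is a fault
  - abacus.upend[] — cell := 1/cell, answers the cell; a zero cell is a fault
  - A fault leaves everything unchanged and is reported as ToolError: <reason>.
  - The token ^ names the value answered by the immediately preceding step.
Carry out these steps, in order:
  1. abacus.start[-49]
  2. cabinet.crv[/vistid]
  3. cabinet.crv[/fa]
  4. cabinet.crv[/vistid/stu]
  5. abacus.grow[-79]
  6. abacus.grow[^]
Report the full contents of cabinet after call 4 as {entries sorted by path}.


% start x: -49
  -49
% crv p: /vistid
  ok
% crv p: /fa
  ok
% crv p: /vistid/stu
  ok
% grow x: -79
  -128
% grow x: ^
  -256

Answer: {fa/, vistid/, vistid/stu/}


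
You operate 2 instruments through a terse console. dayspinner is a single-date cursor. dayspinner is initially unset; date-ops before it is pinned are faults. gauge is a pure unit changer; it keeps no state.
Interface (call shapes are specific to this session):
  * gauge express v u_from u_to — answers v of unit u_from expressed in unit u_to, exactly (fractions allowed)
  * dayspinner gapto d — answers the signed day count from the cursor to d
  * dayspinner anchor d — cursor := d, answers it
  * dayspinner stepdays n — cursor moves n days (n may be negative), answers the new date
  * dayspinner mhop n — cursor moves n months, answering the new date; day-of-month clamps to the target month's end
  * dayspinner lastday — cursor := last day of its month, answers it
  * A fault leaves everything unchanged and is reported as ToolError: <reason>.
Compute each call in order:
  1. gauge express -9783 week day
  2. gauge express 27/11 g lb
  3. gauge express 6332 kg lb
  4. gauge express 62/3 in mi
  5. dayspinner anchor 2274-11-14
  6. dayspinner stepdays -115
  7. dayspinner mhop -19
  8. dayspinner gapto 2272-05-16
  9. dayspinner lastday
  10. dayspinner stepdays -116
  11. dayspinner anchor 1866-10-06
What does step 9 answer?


;; 1. gauge express(-9783, week, day) ~> -68481
;; 2. gauge express(27/11, g, lb) ~> 2700000/498951607
;; 3. gauge express(6332, kg, lb) ~> 633200000000/45359237
;; 4. gauge express(62/3, in, mi) ~> 31/95040
;; 5. dayspinner anchor(2274-11-14) ~> 2274-11-14
;; 6. dayspinner stepdays(-115) ~> 2274-07-22
;; 7. dayspinner mhop(-19) ~> 2272-12-22
;; 8. dayspinner gapto(2272-05-16) ~> -220
;; 9. dayspinner lastday() ~> 2272-12-31
;; 10. dayspinner stepdays(-116) ~> 2272-09-06
;; 11. dayspinner anchor(1866-10-06) ~> 1866-10-06

Answer: 2272-12-31


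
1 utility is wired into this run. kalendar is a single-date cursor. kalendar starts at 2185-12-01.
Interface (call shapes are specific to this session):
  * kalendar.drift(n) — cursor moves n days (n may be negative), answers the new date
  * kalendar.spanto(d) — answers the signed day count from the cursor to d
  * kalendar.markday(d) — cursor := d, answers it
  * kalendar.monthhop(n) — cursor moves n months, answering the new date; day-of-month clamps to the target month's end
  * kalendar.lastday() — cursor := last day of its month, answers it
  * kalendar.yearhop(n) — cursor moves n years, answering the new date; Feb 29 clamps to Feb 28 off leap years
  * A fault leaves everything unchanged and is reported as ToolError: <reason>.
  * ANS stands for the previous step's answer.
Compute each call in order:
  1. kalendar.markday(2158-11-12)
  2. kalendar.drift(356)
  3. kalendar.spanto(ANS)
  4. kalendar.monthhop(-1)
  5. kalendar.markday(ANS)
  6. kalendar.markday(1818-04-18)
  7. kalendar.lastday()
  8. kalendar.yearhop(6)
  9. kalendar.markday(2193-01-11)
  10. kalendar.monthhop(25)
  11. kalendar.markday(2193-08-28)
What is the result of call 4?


→ kalendar.markday(2158-11-12)
← 2158-11-12
→ kalendar.drift(356)
← 2159-11-03
→ kalendar.spanto(ANS)
← 0
→ kalendar.monthhop(-1)
← 2159-10-03
→ kalendar.markday(ANS)
← 2159-10-03
→ kalendar.markday(1818-04-18)
← 1818-04-18
→ kalendar.lastday()
← 1818-04-30
→ kalendar.yearhop(6)
← 1824-04-30
→ kalendar.markday(2193-01-11)
← 2193-01-11
→ kalendar.monthhop(25)
← 2195-02-11
→ kalendar.markday(2193-08-28)
← 2193-08-28

Answer: 2159-10-03


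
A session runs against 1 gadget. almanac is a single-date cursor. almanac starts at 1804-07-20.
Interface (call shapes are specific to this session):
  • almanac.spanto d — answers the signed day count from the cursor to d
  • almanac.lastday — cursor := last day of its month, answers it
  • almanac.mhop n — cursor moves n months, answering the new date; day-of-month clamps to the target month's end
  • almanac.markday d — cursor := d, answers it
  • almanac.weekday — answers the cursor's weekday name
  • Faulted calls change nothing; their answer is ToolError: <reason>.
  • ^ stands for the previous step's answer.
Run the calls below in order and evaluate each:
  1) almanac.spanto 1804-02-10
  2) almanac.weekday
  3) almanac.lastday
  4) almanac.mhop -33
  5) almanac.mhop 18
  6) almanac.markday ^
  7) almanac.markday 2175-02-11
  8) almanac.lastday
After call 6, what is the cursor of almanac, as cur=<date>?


Answer: cur=1803-04-30

Derivation:
Then almanac.spanto(d: 1804-02-10), and see -161.
I try almanac.weekday(), and observe Friday.
I call almanac.lastday, — result: 1804-07-31.
Then almanac.mhop(n: -33), and see 1801-10-31.
Using almanac.mhop(n: 18): 1803-04-30.
I run almanac.markday(d: ^): 1803-04-30.
Calling almanac.markday(d: 2175-02-11), and see 2175-02-11.
Using almanac.lastday(), giving 2175-02-28.


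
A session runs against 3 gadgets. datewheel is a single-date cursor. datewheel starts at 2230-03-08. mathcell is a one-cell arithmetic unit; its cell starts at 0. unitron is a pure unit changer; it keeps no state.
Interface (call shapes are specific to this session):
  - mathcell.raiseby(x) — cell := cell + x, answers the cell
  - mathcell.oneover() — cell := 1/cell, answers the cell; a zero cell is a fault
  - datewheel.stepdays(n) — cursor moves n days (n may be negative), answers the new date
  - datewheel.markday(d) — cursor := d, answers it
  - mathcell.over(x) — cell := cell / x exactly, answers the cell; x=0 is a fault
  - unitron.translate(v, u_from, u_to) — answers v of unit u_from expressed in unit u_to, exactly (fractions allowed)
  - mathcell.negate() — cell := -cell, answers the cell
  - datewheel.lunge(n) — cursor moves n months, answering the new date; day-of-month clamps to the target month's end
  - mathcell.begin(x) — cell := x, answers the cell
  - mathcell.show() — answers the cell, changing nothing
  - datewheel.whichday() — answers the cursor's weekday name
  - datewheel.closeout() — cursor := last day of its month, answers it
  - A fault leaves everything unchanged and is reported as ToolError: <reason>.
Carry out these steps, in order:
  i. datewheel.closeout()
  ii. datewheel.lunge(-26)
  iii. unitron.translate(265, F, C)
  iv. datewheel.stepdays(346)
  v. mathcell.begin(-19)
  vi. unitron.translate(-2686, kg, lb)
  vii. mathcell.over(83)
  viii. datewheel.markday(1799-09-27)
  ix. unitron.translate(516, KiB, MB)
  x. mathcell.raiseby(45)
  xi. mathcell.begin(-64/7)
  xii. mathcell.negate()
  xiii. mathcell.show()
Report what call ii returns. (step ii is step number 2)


I try datewheel.closeout(), and observe 2230-03-31.
Next I call datewheel.lunge(n='-26'), which returns 2228-01-31.
Calling unitron.translate(v='265', u_from='F', u_to='C'), → 1165/9.
I try datewheel.stepdays(n='346'), and get 2229-01-11.
Now I run mathcell.begin(x='-19'): -19.
I call unitron.translate(v='-2686', u_from='kg', u_to='lb'), yielding -268600000000/45359237.
Invoking mathcell.over(x='83'), and see -19/83.
I run datewheel.markday(d='1799-09-27'): 1799-09-27.
Then unitron.translate(v='516', u_from='KiB', u_to='MB'), — result: 8256/15625.
Invoking mathcell.raiseby(x='45'), yielding 3716/83.
I call mathcell.begin(x='-64/7'), — result: -64/7.
Then mathcell.negate(), → 64/7.
I run mathcell.show(), yielding 64/7.

Answer: 2228-01-31


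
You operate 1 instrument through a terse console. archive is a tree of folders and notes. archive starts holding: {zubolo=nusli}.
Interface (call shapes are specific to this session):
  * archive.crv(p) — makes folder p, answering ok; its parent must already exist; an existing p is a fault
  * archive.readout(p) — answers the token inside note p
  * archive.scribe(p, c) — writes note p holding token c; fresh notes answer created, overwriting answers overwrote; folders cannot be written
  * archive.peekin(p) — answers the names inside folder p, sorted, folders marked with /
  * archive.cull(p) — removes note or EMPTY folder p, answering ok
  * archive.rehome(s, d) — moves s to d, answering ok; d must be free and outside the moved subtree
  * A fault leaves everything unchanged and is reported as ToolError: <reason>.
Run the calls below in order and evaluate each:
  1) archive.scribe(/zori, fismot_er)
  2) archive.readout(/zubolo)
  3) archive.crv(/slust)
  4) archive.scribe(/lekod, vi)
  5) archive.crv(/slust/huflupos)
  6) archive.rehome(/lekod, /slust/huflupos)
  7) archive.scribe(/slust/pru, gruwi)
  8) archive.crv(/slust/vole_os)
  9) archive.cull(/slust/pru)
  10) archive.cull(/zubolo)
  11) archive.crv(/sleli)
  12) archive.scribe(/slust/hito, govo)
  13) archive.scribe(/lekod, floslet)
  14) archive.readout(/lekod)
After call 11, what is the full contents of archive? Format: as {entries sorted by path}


Answer: {lekod=vi, sleli/, slust/, slust/huflupos/, slust/vole_os/, zori=fismot_er}

Derivation:
-> archive.scribe(p='/zori', c='fismot_er')
<- created
-> archive.readout(p='/zubolo')
<- nusli
-> archive.crv(p='/slust')
<- ok
-> archive.scribe(p='/lekod', c='vi')
<- created
-> archive.crv(p='/slust/huflupos')
<- ok
-> archive.rehome(s='/lekod', d='/slust/huflupos')
<- ToolError: exists
-> archive.scribe(p='/slust/pru', c='gruwi')
<- created
-> archive.crv(p='/slust/vole_os')
<- ok
-> archive.cull(p='/slust/pru')
<- ok
-> archive.cull(p='/zubolo')
<- ok
-> archive.crv(p='/sleli')
<- ok
-> archive.scribe(p='/slust/hito', c='govo')
<- created
-> archive.scribe(p='/lekod', c='floslet')
<- overwrote
-> archive.readout(p='/lekod')
<- floslet


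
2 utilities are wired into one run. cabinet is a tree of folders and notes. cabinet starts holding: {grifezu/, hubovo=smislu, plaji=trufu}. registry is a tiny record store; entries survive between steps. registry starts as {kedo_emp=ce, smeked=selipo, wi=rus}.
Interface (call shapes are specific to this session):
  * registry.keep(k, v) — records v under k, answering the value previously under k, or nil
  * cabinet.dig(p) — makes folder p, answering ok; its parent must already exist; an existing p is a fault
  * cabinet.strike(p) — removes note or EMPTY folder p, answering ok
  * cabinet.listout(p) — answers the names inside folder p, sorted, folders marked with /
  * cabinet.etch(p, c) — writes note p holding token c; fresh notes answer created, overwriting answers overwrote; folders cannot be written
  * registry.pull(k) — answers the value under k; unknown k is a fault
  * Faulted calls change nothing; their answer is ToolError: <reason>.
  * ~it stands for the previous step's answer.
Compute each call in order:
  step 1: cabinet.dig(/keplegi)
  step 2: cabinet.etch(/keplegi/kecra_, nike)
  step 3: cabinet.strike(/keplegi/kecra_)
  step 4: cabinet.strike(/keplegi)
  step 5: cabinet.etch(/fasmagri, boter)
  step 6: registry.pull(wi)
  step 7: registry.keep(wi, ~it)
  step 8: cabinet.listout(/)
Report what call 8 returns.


Step: cabinet.dig[p→/keplegi]
Result: ok
Step: cabinet.etch[p→/keplegi/kecra_; c→nike]
Result: created
Step: cabinet.strike[p→/keplegi/kecra_]
Result: ok
Step: cabinet.strike[p→/keplegi]
Result: ok
Step: cabinet.etch[p→/fasmagri; c→boter]
Result: created
Step: registry.pull[k→wi]
Result: rus
Step: registry.keep[k→wi; v→~it]
Result: rus
Step: cabinet.listout[p→/]
Result: [fasmagri, grifezu/, hubovo, plaji]

Answer: [fasmagri, grifezu/, hubovo, plaji]
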